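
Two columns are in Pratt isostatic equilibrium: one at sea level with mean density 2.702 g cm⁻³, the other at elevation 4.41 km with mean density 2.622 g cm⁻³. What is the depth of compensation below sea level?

ρ_ref D = ρ (D + h) → D (ρ_ref − ρ) = ρ h.
D = ρ h/(ρ_ref − ρ) = 2.622 × 4.41 km/(2.702 − 2.622) = 145 km.

145 km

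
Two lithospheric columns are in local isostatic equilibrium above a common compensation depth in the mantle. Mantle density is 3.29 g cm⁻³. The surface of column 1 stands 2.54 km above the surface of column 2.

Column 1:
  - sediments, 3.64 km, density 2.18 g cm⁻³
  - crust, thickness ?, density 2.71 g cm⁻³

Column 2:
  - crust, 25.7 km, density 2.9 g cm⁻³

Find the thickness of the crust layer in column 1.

24.7 km

Take the compensation level at the base of the deeper column (depth z_c below the surface of column 1) and equate Σ ρ_i t_i down to z_c; mantle fills any gap and the z_c terms cancel.
Column 1: 3.64×2.18 + x×2.71 + (z_c − 3.64 − x)×3.29
Column 2: 2.54×0 + 25.7×2.9 + (z_c − 2.54 − 25.7)×3.29
The z_c×3.29 term appears on both sides and cancels. Collect the known terms of each column as K = Σ(ρt)_known − 3.29 × (depth of known layers): K_1 = 7.9352 − 3.29×3.64 = −4.0404; K_2 = 74.53 − 3.29×(2.54 + 25.7) = −18.3796.
Balance: K_1 − x×(3.29 − 2.71) = K_2, so x = (K_1 − K_2)/(3.29 − 2.71) = 14.3392/0.58 = 24.7 km.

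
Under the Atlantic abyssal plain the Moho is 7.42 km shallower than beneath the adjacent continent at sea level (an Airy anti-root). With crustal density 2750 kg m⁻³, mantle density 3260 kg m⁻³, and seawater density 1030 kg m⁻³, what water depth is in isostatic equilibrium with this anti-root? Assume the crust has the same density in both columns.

2.2 km

Replacing a thickness d of crust by seawater at the top must be balanced by replacing crust with mantle at the base: d (ρ_c − ρ_w) = a (ρ_m − ρ_c).
d = a (ρ_m − ρ_c)/(ρ_c − ρ_w) = 7.42 km × 510/1720 = 2.2 km.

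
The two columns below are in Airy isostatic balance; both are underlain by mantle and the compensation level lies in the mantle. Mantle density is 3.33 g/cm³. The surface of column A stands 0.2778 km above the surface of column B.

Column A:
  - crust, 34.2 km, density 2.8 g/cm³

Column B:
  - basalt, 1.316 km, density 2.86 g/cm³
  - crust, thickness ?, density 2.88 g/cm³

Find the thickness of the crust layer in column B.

Take the compensation level at the base of the deeper column (depth z_c below the surface of column A) and equate Σ ρ_i t_i down to z_c; mantle fills any gap and the z_c terms cancel.
Column A: 34.2×2.8 + (z_c − 34.2)×3.33
Column B: 0.2778×0 + 1.316×2.86 + x×2.88 + (z_c − 0.2778 − 1.316 − x)×3.33
The z_c×3.33 term appears on both sides and cancels. Collect the known terms of each column as K = Σ(ρt)_known − 3.33 × (depth of known layers): K_A = 95.76 − 3.33×34.2 = −18.126; K_B = 3.76376 − 3.33×(0.2778 + 1.316) = −1.543594.
Balance: K_A = K_B − x×(3.33 − 2.88), so x = (K_B − K_A)/(3.33 − 2.88) = 16.5824/0.45 = 36.8 km.

36.8 km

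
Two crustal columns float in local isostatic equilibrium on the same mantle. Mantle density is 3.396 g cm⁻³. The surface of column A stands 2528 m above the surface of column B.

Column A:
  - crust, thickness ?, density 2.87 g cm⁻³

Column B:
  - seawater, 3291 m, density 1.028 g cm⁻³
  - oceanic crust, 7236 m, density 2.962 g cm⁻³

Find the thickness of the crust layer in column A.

Take the compensation level at the base of the deeper column (depth z_c below the surface of column A) and equate Σ ρ_i t_i down to z_c; mantle fills any gap and the z_c terms cancel.
Column A: x×2.87 + (z_c − 0 − x)×3.396
Column B: 2528×0 + 3291×1.028 + 7236×2.962 + (z_c − 2528 − 10527)×3.396
The z_c×3.396 term appears on both sides and cancels. Collect the known terms of each column as K = Σ(ρt)_known − 3.396 × (depth of known layers): K_A = 0 − 3.396×0 = 0; K_B = 24816.18 − 3.396×(2528 + 10527) = −19518.6.
Balance: K_A − x×(3.396 − 2.87) = K_B, so x = (K_A − K_B)/(3.396 − 2.87) = 19518.6/0.526 = 37100 m.

37100 m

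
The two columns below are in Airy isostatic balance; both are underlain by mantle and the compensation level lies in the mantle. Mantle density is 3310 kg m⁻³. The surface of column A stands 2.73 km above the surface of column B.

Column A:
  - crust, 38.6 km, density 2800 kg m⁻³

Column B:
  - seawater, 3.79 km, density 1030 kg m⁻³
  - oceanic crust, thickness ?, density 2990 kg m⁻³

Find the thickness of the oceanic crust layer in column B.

6.28 km

Take the compensation level at the base of the deeper column (depth z_c below the surface of column A) and equate Σ ρ_i t_i down to z_c; mantle fills any gap and the z_c terms cancel.
Column A: 38.6×2800 + (z_c − 38.6)×3310
Column B: 2.73×0 + 3.79×1030 + x×2990 + (z_c − 2.73 − 3.79 − x)×3310
The z_c×3310 term appears on both sides and cancels. Collect the known terms of each column as K = Σ(ρt)_known − 3310 × (depth of known layers): K_A = 108080 − 3310×38.6 = −19686; K_B = 3903.7 − 3310×(2.73 + 3.79) = −17677.5.
Balance: K_A = K_B − x×(3310 − 2990), so x = (K_B − K_A)/(3310 − 2990) = 2008.5/320 = 6.28 km.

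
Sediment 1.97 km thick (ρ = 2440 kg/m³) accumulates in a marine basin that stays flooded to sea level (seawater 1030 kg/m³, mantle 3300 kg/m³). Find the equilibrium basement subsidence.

1.22 km

Submarine loading: the sediment displaces seawater, and the subsidence is in turn flooded, so s (ρ_m − ρ_w) = t (ρ_sed − ρ_w).
s = 1.97 km × (2440 − 1030) / (3300 − 1030) = 1.22 km.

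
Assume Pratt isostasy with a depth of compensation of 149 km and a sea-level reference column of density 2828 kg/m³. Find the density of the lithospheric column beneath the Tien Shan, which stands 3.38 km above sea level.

Pratt balance: ρ_ref D = ρ (D + h).
ρ = ρ_ref D/(D + h) = 2828 × 149 km/(149 km + 3.38 km) = 2770 kg/m³.

2770 kg/m³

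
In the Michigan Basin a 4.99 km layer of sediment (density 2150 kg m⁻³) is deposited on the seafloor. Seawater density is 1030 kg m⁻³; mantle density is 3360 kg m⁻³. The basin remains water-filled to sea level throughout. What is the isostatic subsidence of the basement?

Submarine loading: the sediment displaces seawater, and the subsidence is in turn flooded, so s (ρ_m − ρ_w) = t (ρ_sed − ρ_w).
s = 4.99 km × (2150 − 1030) / (3360 − 1030) = 2.4 km.

2.4 km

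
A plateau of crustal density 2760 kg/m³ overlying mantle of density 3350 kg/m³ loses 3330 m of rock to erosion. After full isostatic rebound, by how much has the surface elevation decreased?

Rebound u = e ρ_c/ρ_m = 3330 m × 2760/3350 = 2744 m.
Net surface drop = e − u = 3330 m − 2744 m = e (ρ_m − ρ_c)/ρ_m = 586 m.

586 m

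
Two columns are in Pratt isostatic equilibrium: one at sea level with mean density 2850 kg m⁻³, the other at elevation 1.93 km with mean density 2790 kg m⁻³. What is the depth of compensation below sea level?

ρ_ref D = ρ (D + h) → D (ρ_ref − ρ) = ρ h.
D = ρ h/(ρ_ref − ρ) = 2790 × 1.93 km/(2850 − 2790) = 89.7 km.

89.7 km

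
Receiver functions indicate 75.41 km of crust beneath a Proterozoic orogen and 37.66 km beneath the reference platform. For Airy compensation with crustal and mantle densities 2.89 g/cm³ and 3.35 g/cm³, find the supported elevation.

Excess crust Δ = 75.41 km − 37.66 km = 37.75 km, split between elevation h and root r with h + r = Δ.
Airy balance ρ_c h = (ρ_m − ρ_c) r gives r = h ρ_c/(ρ_m − ρ_c), so h (1 + ρ_c/(ρ_m − ρ_c)) = Δ, i.e. h = Δ (ρ_m − ρ_c)/ρ_m.
h = 37.75 km × 0.46/3.35 = 5.18 km.

5.18 km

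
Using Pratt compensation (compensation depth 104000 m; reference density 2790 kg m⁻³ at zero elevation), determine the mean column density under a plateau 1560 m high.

Pratt balance: ρ_ref D = ρ (D + h).
ρ = ρ_ref D/(D + h) = 2790 × 104000 m/(104000 m + 1560 m) = 2750 kg m⁻³.

2750 kg m⁻³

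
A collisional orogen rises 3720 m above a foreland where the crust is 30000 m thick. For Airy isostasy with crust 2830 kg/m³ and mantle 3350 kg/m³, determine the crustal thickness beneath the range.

54000 m

Root depth r = h ρ_c / (ρ_m − ρ_c) = 3720 m × 2830 / 520 = 20250 m.
Total thickness = T + h + r = 30000 m + 3720 m + 20250 m = 54000 m.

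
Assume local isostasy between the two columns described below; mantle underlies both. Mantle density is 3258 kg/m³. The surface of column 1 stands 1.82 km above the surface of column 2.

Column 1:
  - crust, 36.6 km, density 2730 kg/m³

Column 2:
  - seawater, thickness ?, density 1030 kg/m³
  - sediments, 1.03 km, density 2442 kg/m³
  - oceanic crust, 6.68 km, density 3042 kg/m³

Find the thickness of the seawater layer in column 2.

4.99 km

Take the compensation level at the base of the deeper column (depth z_c below the surface of column 1) and equate Σ ρ_i t_i down to z_c; mantle fills any gap and the z_c terms cancel.
Column 1: 36.6×2730 + (z_c − 36.6)×3258
Column 2: 1.82×0 + x×1030 + 1.03×2442 + 6.68×3042 + (z_c − 1.82 − 7.71 − x)×3258
The z_c×3258 term appears on both sides and cancels. Collect the known terms of each column as K = Σ(ρt)_known − 3258 × (depth of known layers): K_1 = 99918 − 3258×36.6 = −19324.8; K_2 = 22835.82 − 3258×(1.82 + 7.71) = −8212.92.
Balance: K_1 = K_2 − x×(3258 − 1030), so x = (K_2 − K_1)/(3258 − 1030) = 11111.9/2228 = 4.99 km.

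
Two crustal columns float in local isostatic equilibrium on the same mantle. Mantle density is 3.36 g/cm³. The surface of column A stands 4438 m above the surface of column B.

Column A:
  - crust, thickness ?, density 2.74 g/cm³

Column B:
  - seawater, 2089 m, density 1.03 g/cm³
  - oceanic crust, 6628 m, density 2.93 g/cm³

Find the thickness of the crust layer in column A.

36500 m

Take the compensation level at the base of the deeper column (depth z_c below the surface of column A) and equate Σ ρ_i t_i down to z_c; mantle fills any gap and the z_c terms cancel.
Column A: x×2.74 + (z_c − 0 − x)×3.36
Column B: 4438×0 + 2089×1.03 + 6628×2.93 + (z_c − 4438 − 8717)×3.36
The z_c×3.36 term appears on both sides and cancels. Collect the known terms of each column as K = Σ(ρt)_known − 3.36 × (depth of known layers): K_A = 0 − 3.36×0 = 0; K_B = 21571.71 − 3.36×(4438 + 8717) = −22629.09.
Balance: K_A − x×(3.36 − 2.74) = K_B, so x = (K_A − K_B)/(3.36 − 2.74) = 22629.1/0.62 = 36500 m.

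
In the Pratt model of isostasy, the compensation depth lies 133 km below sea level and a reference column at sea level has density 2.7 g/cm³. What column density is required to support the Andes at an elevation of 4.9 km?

2.6 g/cm³

Pratt balance: ρ_ref D = ρ (D + h).
ρ = ρ_ref D/(D + h) = 2.7 × 133 km/(133 km + 4.9 km) = 2.6 g/cm³.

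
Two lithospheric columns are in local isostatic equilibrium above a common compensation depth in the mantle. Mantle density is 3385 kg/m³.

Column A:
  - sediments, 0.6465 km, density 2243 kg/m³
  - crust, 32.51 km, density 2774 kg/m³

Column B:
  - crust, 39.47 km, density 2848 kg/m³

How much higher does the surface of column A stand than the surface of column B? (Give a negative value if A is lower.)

For any compensation level in the mantle, the mantle terms cancel and isostasy reduces to e = (Σt_A − Σt_B) − (Σ(ρt)_A − Σ(ρt)_B) / ρ_m.
Σt_A = 33.1565 km; Σt_B = 39.47 km; Σ(ρt)_A = 91632.8395; Σ(ρt)_B = 112410.56 (in km·kg/m³).
e = (33.1565 − 39.47) − (91632.8395 − 112410.56) / 3385 = −0.175 km.

−0.175 km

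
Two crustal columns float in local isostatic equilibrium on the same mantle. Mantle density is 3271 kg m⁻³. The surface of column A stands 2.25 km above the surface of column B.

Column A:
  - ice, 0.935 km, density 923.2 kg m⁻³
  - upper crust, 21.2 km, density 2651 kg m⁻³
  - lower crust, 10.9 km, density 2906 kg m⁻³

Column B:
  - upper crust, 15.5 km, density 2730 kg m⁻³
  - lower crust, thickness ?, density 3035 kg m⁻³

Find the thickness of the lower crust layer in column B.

15.1 km

Take the compensation level at the base of the deeper column (depth z_c below the surface of column A) and equate Σ ρ_i t_i down to z_c; mantle fills any gap and the z_c terms cancel.
Column A: 0.935×923.2 + 21.2×2651 + 10.9×2906 + (z_c − 33.035)×3271
Column B: 2.25×0 + 15.5×2730 + x×3035 + (z_c − 2.25 − 15.5 − x)×3271
The z_c×3271 term appears on both sides and cancels. Collect the known terms of each column as K = Σ(ρt)_known − 3271 × (depth of known layers): K_A = 88739.792 − 3271×33.035 = −19317.693; K_B = 42315 − 3271×(2.25 + 15.5) = −15745.25.
Balance: K_A = K_B − x×(3271 − 3035), so x = (K_B − K_A)/(3271 − 3035) = 3572.44/236 = 15.1 km.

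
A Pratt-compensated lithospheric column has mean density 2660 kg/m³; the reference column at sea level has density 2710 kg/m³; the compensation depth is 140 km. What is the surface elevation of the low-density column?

2.63 km

ρ_ref D = ρ (D + h) → h = D (ρ_ref − ρ)/ρ.
h = 140 km × (2710 − 2660)/2660 = 2.63 km.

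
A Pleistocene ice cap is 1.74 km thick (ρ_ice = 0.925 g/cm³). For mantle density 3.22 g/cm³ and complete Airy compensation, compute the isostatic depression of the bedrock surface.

0.5 km

For local isostatic compensation: the ice load ρ_ice t is balanced by mantle displaced below, ρ_m s.
s = t ρ_ice / ρ_m = 1.74 km × 0.925/3.22 = 0.5 km.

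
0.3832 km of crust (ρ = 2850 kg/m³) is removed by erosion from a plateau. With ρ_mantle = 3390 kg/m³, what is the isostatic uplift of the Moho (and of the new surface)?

0.322 km

Unloading: uplift u = e ρ_c/ρ_m = 0.3832 km × 2850/3390 = 0.322 km.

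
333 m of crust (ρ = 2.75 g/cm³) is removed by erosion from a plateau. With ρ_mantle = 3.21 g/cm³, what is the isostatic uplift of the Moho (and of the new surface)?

285 m

Unloading: uplift u = e ρ_c/ρ_m = 333 m × 2.75/3.21 = 285 m.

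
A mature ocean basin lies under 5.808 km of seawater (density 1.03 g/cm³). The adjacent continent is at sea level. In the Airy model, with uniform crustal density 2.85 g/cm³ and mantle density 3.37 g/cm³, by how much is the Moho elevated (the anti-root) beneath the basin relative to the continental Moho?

20.3 km

Isostatic balance requires: replacing crust with seawater at the top is compensated by replacing crust with mantle at the base: d (ρ_c − ρ_w) = a (ρ_m − ρ_c).
a = d (ρ_c − ρ_w)/(ρ_m − ρ_c) = 5.808 km × 1.82/0.52 = 20.3 km.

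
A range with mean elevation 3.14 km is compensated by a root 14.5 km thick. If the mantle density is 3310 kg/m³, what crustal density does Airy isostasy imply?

2720 kg/m³

ρ_c h = (ρ_m − ρ_c) r → ρ_c (h + r) = ρ_m r → ρ_c = ρ_m r / (h + r).
ρ_c = 3310 × 14.5 km / (3.14 km + 14.5 km) = 2720 kg/m³.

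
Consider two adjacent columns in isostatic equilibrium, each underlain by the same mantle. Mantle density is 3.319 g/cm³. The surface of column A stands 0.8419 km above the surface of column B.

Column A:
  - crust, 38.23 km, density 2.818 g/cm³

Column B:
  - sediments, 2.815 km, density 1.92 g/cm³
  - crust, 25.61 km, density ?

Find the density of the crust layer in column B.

2.83 g/cm³

Take the compensation level at the base of the deeper column (depth z_c below the surface of column A) and equate Σ ρ_i t_i down to z_c; mantle fills any gap and the z_c terms cancel.
Column A: 38.23×2.818 + (z_c − 38.23)×3.319
Column B: 0.8419×0 + 2.815×1.92 + 25.61×ρ + (z_c − 0.8419 − 28.425)×3.319
The z_c×3.319 term appears on both sides and cancels. Collect the known terms of each column as K = Σ(ρt)_known − 3.319 × (depth of known layers): K_A = 107.73214 − 3.319×38.23 = −19.15323; K_B = 5.4048 − 3.319×(0.8419 + 28.425) = −91.7320411.
Balance: K_A = K_B + 25.61×ρ, so ρ = (K_A − K_B)/25.61 = 72.5788/25.61 = 2.83 g/cm³.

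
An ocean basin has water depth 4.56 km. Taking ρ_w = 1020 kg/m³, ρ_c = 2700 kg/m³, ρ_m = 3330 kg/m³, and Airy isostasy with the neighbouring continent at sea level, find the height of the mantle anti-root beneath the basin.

In Airy isostatic equilibrium: replacing crust with seawater at the top is compensated by replacing crust with mantle at the base: d (ρ_c − ρ_w) = a (ρ_m − ρ_c).
a = d (ρ_c − ρ_w)/(ρ_m − ρ_c) = 4.56 km × 1680/630 = 12.2 km.

12.2 km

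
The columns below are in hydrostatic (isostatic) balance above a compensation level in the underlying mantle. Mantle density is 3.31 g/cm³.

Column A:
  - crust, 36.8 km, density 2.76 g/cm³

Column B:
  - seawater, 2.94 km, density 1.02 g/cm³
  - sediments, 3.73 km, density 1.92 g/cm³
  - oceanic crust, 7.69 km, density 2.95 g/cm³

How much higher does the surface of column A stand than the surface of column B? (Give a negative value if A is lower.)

1.68 km

For any compensation level in the mantle, the mantle terms cancel and isostasy reduces to e = (Σt_A − Σt_B) − (Σ(ρt)_A − Σ(ρt)_B) / ρ_m.
Σt_A = 36.8 km; Σt_B = 14.36 km; Σ(ρt)_A = 101.568; Σ(ρt)_B = 32.8459 (in km·g/cm³).
e = (36.8 − 14.36) − (101.568 − 32.8459) / 3.31 = 1.68 km.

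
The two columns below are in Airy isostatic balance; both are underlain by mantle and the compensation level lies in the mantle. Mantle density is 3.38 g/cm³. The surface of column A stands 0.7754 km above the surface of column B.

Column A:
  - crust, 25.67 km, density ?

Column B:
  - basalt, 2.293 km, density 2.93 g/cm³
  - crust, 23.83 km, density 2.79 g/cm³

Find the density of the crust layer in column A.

2.69 g/cm³

Take the compensation level at the base of the deeper column (depth z_c below the surface of column A) and equate Σ ρ_i t_i down to z_c; mantle fills any gap and the z_c terms cancel.
Column A: 25.67×ρ + (z_c − 25.67)×3.38
Column B: 0.7754×0 + 2.293×2.93 + 23.83×2.79 + (z_c − 0.7754 − 26.123)×3.38
The z_c×3.38 term appears on both sides and cancels. Collect the known terms of each column as K = Σ(ρt)_known − 3.38 × (depth of known layers): K_A = 0 − 3.38×25.67 = −86.7646; K_B = 73.20419 − 3.38×(0.7754 + 26.123) = −17.712402.
Balance: K_A + 25.67×ρ = K_B, so ρ = (K_B − K_A)/25.67 = 69.0522/25.67 = 2.69 g/cm³.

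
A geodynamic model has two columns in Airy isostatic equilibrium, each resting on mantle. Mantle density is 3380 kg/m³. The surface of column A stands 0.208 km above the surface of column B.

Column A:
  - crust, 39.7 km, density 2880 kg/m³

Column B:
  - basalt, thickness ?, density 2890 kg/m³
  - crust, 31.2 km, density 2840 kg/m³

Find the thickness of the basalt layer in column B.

Take the compensation level at the base of the deeper column (depth z_c below the surface of column A) and equate Σ ρ_i t_i down to z_c; mantle fills any gap and the z_c terms cancel.
Column A: 39.7×2880 + (z_c − 39.7)×3380
Column B: 0.208×0 + x×2890 + 31.2×2840 + (z_c − 0.208 − 31.2 − x)×3380
The z_c×3380 term appears on both sides and cancels. Collect the known terms of each column as K = Σ(ρt)_known − 3380 × (depth of known layers): K_A = 114336 − 3380×39.7 = −19850; K_B = 88608 − 3380×(0.208 + 31.2) = −17551.04.
Balance: K_A = K_B − x×(3380 − 2890), so x = (K_B − K_A)/(3380 − 2890) = 2298.96/490 = 4.69 km.

4.69 km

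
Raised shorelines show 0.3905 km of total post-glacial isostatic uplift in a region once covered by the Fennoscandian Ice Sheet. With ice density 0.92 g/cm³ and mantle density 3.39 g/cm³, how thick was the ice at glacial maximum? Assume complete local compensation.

u = t ρ_ice/ρ_m → t = u ρ_m/ρ_ice = 0.3905 km × 3.39/0.92 = 1.44 km.

1.44 km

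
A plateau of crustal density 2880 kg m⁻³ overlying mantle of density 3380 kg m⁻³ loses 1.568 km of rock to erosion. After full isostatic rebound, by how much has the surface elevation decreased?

0.232 km

Rebound u = e ρ_c/ρ_m = 1.568 km × 2880/3380 = 1.336 km.
Net surface drop = e − u = 1.568 km − 1.336 km = e (ρ_m − ρ_c)/ρ_m = 0.232 km.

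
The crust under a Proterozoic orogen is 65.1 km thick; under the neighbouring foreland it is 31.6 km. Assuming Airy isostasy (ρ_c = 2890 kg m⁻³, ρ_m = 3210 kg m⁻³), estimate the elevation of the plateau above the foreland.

3.34 km

Excess crust Δ = 65.1 km − 31.6 km = 33.5 km, split between elevation h and root r with h + r = Δ.
Airy balance ρ_c h = (ρ_m − ρ_c) r gives r = h ρ_c/(ρ_m − ρ_c), so h (1 + ρ_c/(ρ_m − ρ_c)) = Δ, i.e. h = Δ (ρ_m − ρ_c)/ρ_m.
h = 33.5 km × 320/3210 = 3.34 km.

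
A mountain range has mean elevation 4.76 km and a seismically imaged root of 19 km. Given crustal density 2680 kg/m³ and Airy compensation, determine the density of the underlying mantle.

Airy balance: ρ_c h = (ρ_m − ρ_c) r → ρ_m = ρ_c (1 + h/r).
ρ_m = 2680 × (1 + 4.76 km/19 km) = 3350 kg/m³.

3350 kg/m³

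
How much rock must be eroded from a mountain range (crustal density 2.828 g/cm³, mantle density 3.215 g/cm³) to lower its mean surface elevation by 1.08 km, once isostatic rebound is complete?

Net drop Δ = e − u = e − e ρ_c/ρ_m = e (ρ_m − ρ_c)/ρ_m.
e = Δ ρ_m/(ρ_m − ρ_c) = 1.08 km × 3.215/0.387 = 8.97 km.

8.97 km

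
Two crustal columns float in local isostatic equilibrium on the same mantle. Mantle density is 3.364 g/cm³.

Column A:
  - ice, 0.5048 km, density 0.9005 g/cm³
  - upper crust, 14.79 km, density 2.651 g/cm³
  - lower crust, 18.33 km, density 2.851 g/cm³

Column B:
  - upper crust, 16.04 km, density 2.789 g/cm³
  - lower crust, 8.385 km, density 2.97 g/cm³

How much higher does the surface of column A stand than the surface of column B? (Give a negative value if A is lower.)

For any compensation level in the mantle, the mantle terms cancel and isostasy reduces to e = (Σt_A − Σt_B) − (Σ(ρt)_A − Σ(ρt)_B) / ρ_m.
Σt_A = 33.6248 km; Σt_B = 24.425 km; Σ(ρt)_A = 91.9216924; Σ(ρt)_B = 69.63901 (in km·g/cm³).
e = (33.6248 − 24.425) − (91.9216924 − 69.63901) / 3.364 = 2.58 km.

2.58 km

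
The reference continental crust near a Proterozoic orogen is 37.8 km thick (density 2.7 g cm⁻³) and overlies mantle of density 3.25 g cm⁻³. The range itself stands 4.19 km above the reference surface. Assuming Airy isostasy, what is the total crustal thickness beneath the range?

62.6 km

Root depth r = h ρ_c / (ρ_m − ρ_c) = 4.19 km × 2.7 / 0.55 = 20.57 km.
Total thickness = T + h + r = 37.8 km + 4.19 km + 20.57 km = 62.6 km.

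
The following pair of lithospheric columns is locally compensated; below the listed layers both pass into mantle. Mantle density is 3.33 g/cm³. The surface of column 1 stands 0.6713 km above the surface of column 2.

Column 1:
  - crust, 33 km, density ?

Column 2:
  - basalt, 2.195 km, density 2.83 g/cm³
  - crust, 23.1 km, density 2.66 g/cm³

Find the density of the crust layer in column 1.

2.76 g/cm³

Take the compensation level at the base of the deeper column (depth z_c below the surface of column 1) and equate Σ ρ_i t_i down to z_c; mantle fills any gap and the z_c terms cancel.
Column 1: 33×ρ + (z_c − 33)×3.33
Column 2: 0.6713×0 + 2.195×2.83 + 23.1×2.66 + (z_c − 0.6713 − 25.295)×3.33
The z_c×3.33 term appears on both sides and cancels. Collect the known terms of each column as K = Σ(ρt)_known − 3.33 × (depth of known layers): K_1 = 0 − 3.33×33 = −109.89; K_2 = 67.65785 − 3.33×(0.6713 + 25.295) = −18.809929.
Balance: K_1 + 33×ρ = K_2, so ρ = (K_2 − K_1)/33 = 91.0801/33 = 2.76 g/cm³.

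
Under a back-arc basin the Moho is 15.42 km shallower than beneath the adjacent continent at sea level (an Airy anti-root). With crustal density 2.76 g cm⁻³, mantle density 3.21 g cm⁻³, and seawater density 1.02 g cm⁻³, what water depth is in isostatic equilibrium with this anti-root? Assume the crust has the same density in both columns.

Replacing a thickness d of crust by seawater at the top must be balanced by replacing crust with mantle at the base: d (ρ_c − ρ_w) = a (ρ_m − ρ_c).
d = a (ρ_m − ρ_c)/(ρ_c − ρ_w) = 15.42 km × 0.45/1.74 = 3.99 km.

3.99 km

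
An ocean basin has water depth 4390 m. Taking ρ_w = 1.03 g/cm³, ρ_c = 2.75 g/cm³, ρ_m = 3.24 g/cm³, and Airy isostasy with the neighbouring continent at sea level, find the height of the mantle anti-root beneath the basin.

15400 m

Equating mass per unit area of the two columns: replacing crust with seawater at the top is compensated by replacing crust with mantle at the base: d (ρ_c − ρ_w) = a (ρ_m − ρ_c).
a = d (ρ_c − ρ_w)/(ρ_m − ρ_c) = 4390 m × 1.72/0.49 = 15400 m.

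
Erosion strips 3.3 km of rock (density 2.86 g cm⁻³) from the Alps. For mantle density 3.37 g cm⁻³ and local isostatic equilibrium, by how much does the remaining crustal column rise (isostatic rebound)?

2.8 km

Unloading: uplift u = e ρ_c/ρ_m = 3.3 km × 2.86/3.37 = 2.8 km.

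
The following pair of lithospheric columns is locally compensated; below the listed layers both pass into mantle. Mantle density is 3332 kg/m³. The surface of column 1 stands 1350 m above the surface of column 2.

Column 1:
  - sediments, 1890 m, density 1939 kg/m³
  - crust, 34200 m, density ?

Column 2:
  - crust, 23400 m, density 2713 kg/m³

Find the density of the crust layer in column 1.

Take the compensation level at the base of the deeper column (depth z_c below the surface of column 1) and equate Σ ρ_i t_i down to z_c; mantle fills any gap and the z_c terms cancel.
Column 1: 1890×1939 + 34200×ρ + (z_c − 36090)×3332
Column 2: 1350×0 + 23400×2713 + (z_c − 1350 − 23400)×3332
The z_c×3332 term appears on both sides and cancels. Collect the known terms of each column as K = Σ(ρt)_known − 3332 × (depth of known layers): K_1 = 3664710 − 3332×36090 = −116587170; K_2 = 63484200 − 3332×(1350 + 23400) = −18982800.
Balance: K_1 + 34200×ρ = K_2, so ρ = (K_2 − K_1)/34200 = 97604400/34200 = 2850 kg/m³.

2850 kg/m³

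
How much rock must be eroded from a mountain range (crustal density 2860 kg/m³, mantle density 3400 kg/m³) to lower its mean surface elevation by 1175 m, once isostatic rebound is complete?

7400 m

Net drop Δ = e − u = e − e ρ_c/ρ_m = e (ρ_m − ρ_c)/ρ_m.
e = Δ ρ_m/(ρ_m − ρ_c) = 1175 m × 3400/540 = 7400 m.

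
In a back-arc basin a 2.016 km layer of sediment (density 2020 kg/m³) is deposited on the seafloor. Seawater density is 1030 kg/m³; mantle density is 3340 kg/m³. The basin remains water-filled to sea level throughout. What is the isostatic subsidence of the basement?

Submarine loading: the sediment displaces seawater, and the subsidence is in turn flooded, so s (ρ_m − ρ_w) = t (ρ_sed − ρ_w).
s = 2.016 km × (2020 − 1030) / (3340 − 1030) = 0.864 km.

0.864 km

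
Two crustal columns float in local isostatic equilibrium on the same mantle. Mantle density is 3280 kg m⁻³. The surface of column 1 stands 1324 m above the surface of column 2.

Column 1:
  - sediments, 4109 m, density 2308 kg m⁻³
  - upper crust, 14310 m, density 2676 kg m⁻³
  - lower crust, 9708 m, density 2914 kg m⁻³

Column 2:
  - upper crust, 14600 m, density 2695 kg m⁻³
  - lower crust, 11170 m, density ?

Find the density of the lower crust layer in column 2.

Take the compensation level at the base of the deeper column (depth z_c below the surface of column 1) and equate Σ ρ_i t_i down to z_c; mantle fills any gap and the z_c terms cancel.
Column 1: 4109×2308 + 14310×2676 + 9708×2914 + (z_c − 28127)×3280
Column 2: 1324×0 + 14600×2695 + 11170×ρ + (z_c − 1324 − 25770)×3280
The z_c×3280 term appears on both sides and cancels. Collect the known terms of each column as K = Σ(ρt)_known − 3280 × (depth of known layers): K_1 = 76066244 − 3280×28127 = −16190316; K_2 = 39347000 − 3280×(1324 + 25770) = −49521320.
Balance: K_1 = K_2 + 11170×ρ, so ρ = (K_1 − K_2)/11170 = 33331000/11170 = 2980 kg m⁻³.

2980 kg m⁻³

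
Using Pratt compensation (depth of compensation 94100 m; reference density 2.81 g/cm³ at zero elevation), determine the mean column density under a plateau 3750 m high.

2.7 g/cm³

Pratt balance: ρ_ref D = ρ (D + h).
ρ = ρ_ref D/(D + h) = 2.81 × 94100 m/(94100 m + 3750 m) = 2.7 g/cm³.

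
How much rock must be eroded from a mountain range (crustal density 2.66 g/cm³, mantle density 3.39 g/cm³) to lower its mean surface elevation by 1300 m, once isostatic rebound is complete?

6040 m

Net drop Δ = e − u = e − e ρ_c/ρ_m = e (ρ_m − ρ_c)/ρ_m.
e = Δ ρ_m/(ρ_m − ρ_c) = 1300 m × 3.39/0.73 = 6040 m.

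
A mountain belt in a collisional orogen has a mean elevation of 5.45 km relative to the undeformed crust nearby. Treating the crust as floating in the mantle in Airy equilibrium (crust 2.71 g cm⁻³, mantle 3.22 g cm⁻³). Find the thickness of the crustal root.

By Archimedes' principle applied to the lithosphere: the weight of the topography is balanced by the buoyancy of the root, ρ_c h = (ρ_m − ρ_c) r.
r = h · ρ_c / (ρ_m − ρ_c) = 5.45 km × 2.71 / (3.22 − 2.71) = 29 km.

29 km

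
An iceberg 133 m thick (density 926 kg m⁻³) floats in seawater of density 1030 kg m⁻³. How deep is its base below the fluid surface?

120 m

Draft d = t ρ_obj/ρ_fluid = 133 m × 926/1030 = 120 m.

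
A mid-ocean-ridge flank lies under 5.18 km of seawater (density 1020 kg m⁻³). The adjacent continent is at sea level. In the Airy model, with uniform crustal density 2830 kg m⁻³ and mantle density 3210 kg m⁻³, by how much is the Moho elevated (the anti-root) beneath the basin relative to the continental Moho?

24.7 km

For local isostatic compensation: replacing crust with seawater at the top is compensated by replacing crust with mantle at the base: d (ρ_c − ρ_w) = a (ρ_m − ρ_c).
a = d (ρ_c − ρ_w)/(ρ_m − ρ_c) = 5.18 km × 1810/380 = 24.7 km.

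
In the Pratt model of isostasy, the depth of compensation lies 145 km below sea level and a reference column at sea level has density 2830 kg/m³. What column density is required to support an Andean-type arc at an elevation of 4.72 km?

Pratt balance: ρ_ref D = ρ (D + h).
ρ = ρ_ref D/(D + h) = 2830 × 145 km/(145 km + 4.72 km) = 2740 kg/m³.

2740 kg/m³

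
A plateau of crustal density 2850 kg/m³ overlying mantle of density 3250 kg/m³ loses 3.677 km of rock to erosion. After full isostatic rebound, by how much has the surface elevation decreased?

0.453 km

Rebound u = e ρ_c/ρ_m = 3.677 km × 2850/3250 = 3.224 km.
Net surface drop = e − u = 3.677 km − 3.224 km = e (ρ_m − ρ_c)/ρ_m = 0.453 km.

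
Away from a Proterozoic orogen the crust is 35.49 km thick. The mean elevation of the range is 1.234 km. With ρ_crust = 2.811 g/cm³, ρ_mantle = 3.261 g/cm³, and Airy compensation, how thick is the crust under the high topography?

44.4 km

Root depth r = h ρ_c / (ρ_m − ρ_c) = 1.234 km × 2.811 / 0.45 = 7.708 km.
Total thickness = T + h + r = 35.49 km + 1.234 km + 7.708 km = 44.4 km.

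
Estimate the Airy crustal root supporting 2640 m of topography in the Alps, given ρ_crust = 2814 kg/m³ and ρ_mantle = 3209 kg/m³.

18800 m

In Airy isostatic equilibrium: the weight of the topography is balanced by the buoyancy of the root, ρ_c h = (ρ_m − ρ_c) r.
r = h · ρ_c / (ρ_m − ρ_c) = 2640 m × 2814 / (3209 − 2814) = 18800 m.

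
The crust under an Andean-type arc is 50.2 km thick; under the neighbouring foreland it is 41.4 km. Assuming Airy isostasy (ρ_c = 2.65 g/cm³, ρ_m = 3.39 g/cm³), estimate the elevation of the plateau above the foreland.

Excess crust Δ = 50.2 km − 41.4 km = 8.8 km, split between elevation h and root r with h + r = Δ.
Airy balance ρ_c h = (ρ_m − ρ_c) r gives r = h ρ_c/(ρ_m − ρ_c), so h (1 + ρ_c/(ρ_m − ρ_c)) = Δ, i.e. h = Δ (ρ_m − ρ_c)/ρ_m.
h = 8.8 km × 0.74/3.39 = 1.92 km.

1.92 km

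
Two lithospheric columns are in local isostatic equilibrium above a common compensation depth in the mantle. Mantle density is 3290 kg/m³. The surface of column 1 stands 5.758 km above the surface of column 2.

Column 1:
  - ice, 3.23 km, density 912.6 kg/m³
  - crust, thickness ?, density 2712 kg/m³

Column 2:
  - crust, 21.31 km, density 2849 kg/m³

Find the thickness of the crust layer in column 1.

35.7 km

Take the compensation level at the base of the deeper column (depth z_c below the surface of column 1) and equate Σ ρ_i t_i down to z_c; mantle fills any gap and the z_c terms cancel.
Column 1: 3.23×912.6 + x×2712 + (z_c − 3.23 − x)×3290
Column 2: 5.758×0 + 21.31×2849 + (z_c − 5.758 − 21.31)×3290
The z_c×3290 term appears on both sides and cancels. Collect the known terms of each column as K = Σ(ρt)_known − 3290 × (depth of known layers): K_1 = 2947.698 − 3290×3.23 = −7679.002; K_2 = 60712.19 − 3290×(5.758 + 21.31) = −28341.53.
Balance: K_1 − x×(3290 − 2712) = K_2, so x = (K_1 − K_2)/(3290 − 2712) = 20662.5/578 = 35.7 km.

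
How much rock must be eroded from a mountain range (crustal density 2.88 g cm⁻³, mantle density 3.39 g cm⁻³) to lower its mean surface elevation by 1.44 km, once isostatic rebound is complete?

Net drop Δ = e − u = e − e ρ_c/ρ_m = e (ρ_m − ρ_c)/ρ_m.
e = Δ ρ_m/(ρ_m − ρ_c) = 1.44 km × 3.39/0.51 = 9.57 km.

9.57 km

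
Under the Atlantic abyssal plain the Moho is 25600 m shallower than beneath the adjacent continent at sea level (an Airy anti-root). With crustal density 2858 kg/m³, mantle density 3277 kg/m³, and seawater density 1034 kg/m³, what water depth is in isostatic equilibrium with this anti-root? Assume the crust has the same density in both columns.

Replacing a thickness d of crust by seawater at the top must be balanced by replacing crust with mantle at the base: d (ρ_c − ρ_w) = a (ρ_m − ρ_c).
d = a (ρ_m − ρ_c)/(ρ_c − ρ_w) = 25600 m × 419/1824 = 5880 m.

5880 m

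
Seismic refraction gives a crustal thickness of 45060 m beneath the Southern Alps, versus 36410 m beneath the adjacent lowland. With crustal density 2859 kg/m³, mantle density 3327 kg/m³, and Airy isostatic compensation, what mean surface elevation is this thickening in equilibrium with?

Excess crust Δ = 45060 m − 36410 m = 8650 m, split between elevation h and root r with h + r = Δ.
Airy balance ρ_c h = (ρ_m − ρ_c) r gives r = h ρ_c/(ρ_m − ρ_c), so h (1 + ρ_c/(ρ_m − ρ_c)) = Δ, i.e. h = Δ (ρ_m − ρ_c)/ρ_m.
h = 8650 m × 468/3327 = 1220 m.

1220 m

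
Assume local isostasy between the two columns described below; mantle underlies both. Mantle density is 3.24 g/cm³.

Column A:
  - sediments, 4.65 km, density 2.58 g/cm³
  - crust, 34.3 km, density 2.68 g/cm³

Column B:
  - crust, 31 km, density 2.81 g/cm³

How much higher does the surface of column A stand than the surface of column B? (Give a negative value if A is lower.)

For any compensation level in the mantle, the mantle terms cancel and isostasy reduces to e = (Σt_A − Σt_B) − (Σ(ρt)_A − Σ(ρt)_B) / ρ_m.
Σt_A = 38.95 km; Σt_B = 31 km; Σ(ρt)_A = 103.921; Σ(ρt)_B = 87.11 (in km·g/cm³).
e = (38.95 − 31) − (103.921 − 87.11) / 3.24 = 2.76 km.

2.76 km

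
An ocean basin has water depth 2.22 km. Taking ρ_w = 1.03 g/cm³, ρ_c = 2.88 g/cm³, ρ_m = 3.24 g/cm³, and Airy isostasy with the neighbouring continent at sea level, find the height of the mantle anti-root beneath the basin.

11.4 km

Balancing pressure at the compensation depth: replacing crust with seawater at the top is compensated by replacing crust with mantle at the base: d (ρ_c − ρ_w) = a (ρ_m − ρ_c).
a = d (ρ_c − ρ_w)/(ρ_m − ρ_c) = 2.22 km × 1.85/0.36 = 11.4 km.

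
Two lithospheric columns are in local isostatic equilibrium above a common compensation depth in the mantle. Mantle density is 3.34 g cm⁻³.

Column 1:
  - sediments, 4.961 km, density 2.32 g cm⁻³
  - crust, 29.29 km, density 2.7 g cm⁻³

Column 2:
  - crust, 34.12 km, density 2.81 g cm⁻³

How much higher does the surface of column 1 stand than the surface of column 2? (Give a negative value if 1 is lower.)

For any compensation level in the mantle, the mantle terms cancel and isostasy reduces to e = (Σt_1 − Σt_2) − (Σ(ρt)_1 − Σ(ρt)_2) / ρ_m.
Σt_1 = 34.251 km; Σt_2 = 34.12 km; Σ(ρt)_1 = 90.59252; Σ(ρt)_2 = 95.8772 (in km·g cm⁻³).
e = (34.251 − 34.12) − (90.59252 − 95.8772) / 3.34 = 1.71 km.

1.71 km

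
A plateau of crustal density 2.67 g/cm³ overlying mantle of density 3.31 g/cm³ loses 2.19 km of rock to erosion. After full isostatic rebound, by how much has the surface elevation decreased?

0.423 km

Rebound u = e ρ_c/ρ_m = 2.19 km × 2.67/3.31 = 1.767 km.
Net surface drop = e − u = 2.19 km − 1.767 km = e (ρ_m − ρ_c)/ρ_m = 0.423 km.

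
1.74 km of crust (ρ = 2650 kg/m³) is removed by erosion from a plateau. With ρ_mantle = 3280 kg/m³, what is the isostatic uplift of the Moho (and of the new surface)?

Unloading: uplift u = e ρ_c/ρ_m = 1.74 km × 2650/3280 = 1.41 km.

1.41 km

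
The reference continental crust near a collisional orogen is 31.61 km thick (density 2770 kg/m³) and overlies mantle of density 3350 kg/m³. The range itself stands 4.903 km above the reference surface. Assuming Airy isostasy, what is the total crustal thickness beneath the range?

59.9 km

Root depth r = h ρ_c / (ρ_m − ρ_c) = 4.903 km × 2770 / 580 = 23.42 km.
Total thickness = T + h + r = 31.61 km + 4.903 km + 23.42 km = 59.9 km.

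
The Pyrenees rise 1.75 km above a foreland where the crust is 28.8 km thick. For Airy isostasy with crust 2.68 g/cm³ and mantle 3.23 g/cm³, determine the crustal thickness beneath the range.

39.1 km

Root depth r = h ρ_c / (ρ_m − ρ_c) = 1.75 km × 2.68 / 0.55 = 8.527 km.
Total thickness = T + h + r = 28.8 km + 1.75 km + 8.527 km = 39.1 km.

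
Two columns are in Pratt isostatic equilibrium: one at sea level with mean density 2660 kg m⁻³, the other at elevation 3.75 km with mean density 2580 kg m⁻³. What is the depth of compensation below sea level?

121 km

ρ_ref D = ρ (D + h) → D (ρ_ref − ρ) = ρ h.
D = ρ h/(ρ_ref − ρ) = 2580 × 3.75 km/(2660 − 2580) = 121 km.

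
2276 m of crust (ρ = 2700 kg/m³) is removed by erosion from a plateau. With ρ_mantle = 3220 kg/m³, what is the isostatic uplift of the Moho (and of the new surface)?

1910 m

Unloading: uplift u = e ρ_c/ρ_m = 2276 m × 2700/3220 = 1910 m.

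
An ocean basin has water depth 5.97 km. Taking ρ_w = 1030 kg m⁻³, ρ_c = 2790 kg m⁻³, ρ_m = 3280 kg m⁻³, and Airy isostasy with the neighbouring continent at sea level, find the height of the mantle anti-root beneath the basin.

Balancing pressure at the compensation depth: replacing crust with seawater at the top is compensated by replacing crust with mantle at the base: d (ρ_c − ρ_w) = a (ρ_m − ρ_c).
a = d (ρ_c − ρ_w)/(ρ_m − ρ_c) = 5.97 km × 1760/490 = 21.4 km.

21.4 km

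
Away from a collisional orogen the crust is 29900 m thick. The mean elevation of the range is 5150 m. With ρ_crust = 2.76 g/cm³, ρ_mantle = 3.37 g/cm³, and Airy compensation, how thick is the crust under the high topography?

58400 m

Root depth r = h ρ_c / (ρ_m − ρ_c) = 5150 m × 2.76 / 0.61 = 23300 m.
Total thickness = T + h + r = 29900 m + 5150 m + 23300 m = 58400 m.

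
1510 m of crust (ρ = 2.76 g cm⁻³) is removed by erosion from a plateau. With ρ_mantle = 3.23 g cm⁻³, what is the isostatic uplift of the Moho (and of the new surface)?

1290 m

Unloading: uplift u = e ρ_c/ρ_m = 1510 m × 2.76/3.23 = 1290 m.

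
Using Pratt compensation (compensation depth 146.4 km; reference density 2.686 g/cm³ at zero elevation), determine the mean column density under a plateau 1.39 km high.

Pratt balance: ρ_ref D = ρ (D + h).
ρ = ρ_ref D/(D + h) = 2.686 × 146.4 km/(146.4 km + 1.39 km) = 2.66 g/cm³.

2.66 g/cm³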